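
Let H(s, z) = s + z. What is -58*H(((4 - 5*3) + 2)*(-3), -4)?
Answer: -1334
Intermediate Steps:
-58*H(((4 - 5*3) + 2)*(-3), -4) = -58*(((4 - 5*3) + 2)*(-3) - 4) = -58*(((4 - 15) + 2)*(-3) - 4) = -58*((-11 + 2)*(-3) - 4) = -58*(-9*(-3) - 4) = -58*(27 - 4) = -58*23 = -1334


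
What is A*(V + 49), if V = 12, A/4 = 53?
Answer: 12932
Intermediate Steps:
A = 212 (A = 4*53 = 212)
A*(V + 49) = 212*(12 + 49) = 212*61 = 12932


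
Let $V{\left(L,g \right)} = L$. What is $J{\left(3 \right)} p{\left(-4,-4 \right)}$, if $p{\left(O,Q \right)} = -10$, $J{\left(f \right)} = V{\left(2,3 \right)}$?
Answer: $-20$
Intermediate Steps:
$J{\left(f \right)} = 2$
$J{\left(3 \right)} p{\left(-4,-4 \right)} = 2 \left(-10\right) = -20$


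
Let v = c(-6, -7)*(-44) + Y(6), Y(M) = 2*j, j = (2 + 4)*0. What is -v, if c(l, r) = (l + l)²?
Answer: 6336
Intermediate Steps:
j = 0 (j = 6*0 = 0)
c(l, r) = 4*l² (c(l, r) = (2*l)² = 4*l²)
Y(M) = 0 (Y(M) = 2*0 = 0)
v = -6336 (v = (4*(-6)²)*(-44) + 0 = (4*36)*(-44) + 0 = 144*(-44) + 0 = -6336 + 0 = -6336)
-v = -1*(-6336) = 6336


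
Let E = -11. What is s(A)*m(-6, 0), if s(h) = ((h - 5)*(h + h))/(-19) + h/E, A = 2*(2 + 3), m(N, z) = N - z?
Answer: 7740/209 ≈ 37.034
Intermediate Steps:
A = 10 (A = 2*5 = 10)
s(h) = -h/11 - 2*h*(-5 + h)/19 (s(h) = ((h - 5)*(h + h))/(-19) + h/(-11) = ((-5 + h)*(2*h))*(-1/19) + h*(-1/11) = (2*h*(-5 + h))*(-1/19) - h/11 = -2*h*(-5 + h)/19 - h/11 = -h/11 - 2*h*(-5 + h)/19)
s(A)*m(-6, 0) = ((1/209)*10*(91 - 22*10))*(-6 - 1*0) = ((1/209)*10*(91 - 220))*(-6 + 0) = ((1/209)*10*(-129))*(-6) = -1290/209*(-6) = 7740/209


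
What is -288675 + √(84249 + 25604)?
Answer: -288675 + √109853 ≈ -2.8834e+5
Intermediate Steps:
-288675 + √(84249 + 25604) = -288675 + √109853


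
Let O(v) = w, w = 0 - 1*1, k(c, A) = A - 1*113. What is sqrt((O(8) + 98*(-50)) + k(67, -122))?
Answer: 4*I*sqrt(321) ≈ 71.666*I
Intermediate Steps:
k(c, A) = -113 + A (k(c, A) = A - 113 = -113 + A)
w = -1 (w = 0 - 1 = -1)
O(v) = -1
sqrt((O(8) + 98*(-50)) + k(67, -122)) = sqrt((-1 + 98*(-50)) + (-113 - 122)) = sqrt((-1 - 4900) - 235) = sqrt(-4901 - 235) = sqrt(-5136) = 4*I*sqrt(321)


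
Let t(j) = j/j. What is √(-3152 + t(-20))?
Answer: I*√3151 ≈ 56.134*I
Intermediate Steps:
t(j) = 1
√(-3152 + t(-20)) = √(-3152 + 1) = √(-3151) = I*√3151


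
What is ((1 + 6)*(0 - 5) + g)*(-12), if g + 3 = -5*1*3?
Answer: 636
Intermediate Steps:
g = -18 (g = -3 - 5*1*3 = -3 - 5*3 = -3 - 15 = -18)
((1 + 6)*(0 - 5) + g)*(-12) = ((1 + 6)*(0 - 5) - 18)*(-12) = (7*(-5) - 18)*(-12) = (-35 - 18)*(-12) = -53*(-12) = 636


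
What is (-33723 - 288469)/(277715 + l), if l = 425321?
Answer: -80548/175759 ≈ -0.45829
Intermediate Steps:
(-33723 - 288469)/(277715 + l) = (-33723 - 288469)/(277715 + 425321) = -322192/703036 = -322192*1/703036 = -80548/175759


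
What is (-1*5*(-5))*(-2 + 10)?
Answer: 200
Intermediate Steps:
(-1*5*(-5))*(-2 + 10) = -5*(-5)*8 = 25*8 = 200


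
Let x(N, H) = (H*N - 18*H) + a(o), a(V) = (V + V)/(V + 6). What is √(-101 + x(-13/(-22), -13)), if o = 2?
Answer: 2*√3806/11 ≈ 11.217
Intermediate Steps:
a(V) = 2*V/(6 + V) (a(V) = (2*V)/(6 + V) = 2*V/(6 + V))
x(N, H) = ½ - 18*H + H*N (x(N, H) = (H*N - 18*H) + 2*2/(6 + 2) = (-18*H + H*N) + 2*2/8 = (-18*H + H*N) + 2*2*(⅛) = (-18*H + H*N) + ½ = ½ - 18*H + H*N)
√(-101 + x(-13/(-22), -13)) = √(-101 + (½ - 18*(-13) - (-169)/(-22))) = √(-101 + (½ + 234 - (-169)*(-1)/22)) = √(-101 + (½ + 234 - 13*13/22)) = √(-101 + (½ + 234 - 169/22)) = √(-101 + 2495/11) = √(1384/11) = 2*√3806/11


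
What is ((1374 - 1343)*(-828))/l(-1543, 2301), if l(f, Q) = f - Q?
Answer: 207/31 ≈ 6.6774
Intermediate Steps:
((1374 - 1343)*(-828))/l(-1543, 2301) = ((1374 - 1343)*(-828))/(-1543 - 1*2301) = (31*(-828))/(-1543 - 2301) = -25668/(-3844) = -25668*(-1/3844) = 207/31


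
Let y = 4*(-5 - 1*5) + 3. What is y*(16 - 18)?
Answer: 74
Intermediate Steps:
y = -37 (y = 4*(-5 - 5) + 3 = 4*(-10) + 3 = -40 + 3 = -37)
y*(16 - 18) = -37*(16 - 18) = -37*(-2) = 74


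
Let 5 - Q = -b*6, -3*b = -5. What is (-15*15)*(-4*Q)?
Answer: 13500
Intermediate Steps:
b = 5/3 (b = -1/3*(-5) = 5/3 ≈ 1.6667)
Q = 15 (Q = 5 - (-1*5/3)*6 = 5 - (-5)*6/3 = 5 - 1*(-10) = 5 + 10 = 15)
(-15*15)*(-4*Q) = (-15*15)*(-4*15) = -225*(-60) = 13500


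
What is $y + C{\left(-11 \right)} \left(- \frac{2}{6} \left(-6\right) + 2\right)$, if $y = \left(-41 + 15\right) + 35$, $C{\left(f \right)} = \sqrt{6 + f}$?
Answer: $9 + 4 i \sqrt{5} \approx 9.0 + 8.9443 i$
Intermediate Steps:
$y = 9$ ($y = -26 + 35 = 9$)
$y + C{\left(-11 \right)} \left(- \frac{2}{6} \left(-6\right) + 2\right) = 9 + \sqrt{6 - 11} \left(- \frac{2}{6} \left(-6\right) + 2\right) = 9 + \sqrt{-5} \left(\left(-2\right) \frac{1}{6} \left(-6\right) + 2\right) = 9 + i \sqrt{5} \left(\left(- \frac{1}{3}\right) \left(-6\right) + 2\right) = 9 + i \sqrt{5} \left(2 + 2\right) = 9 + i \sqrt{5} \cdot 4 = 9 + 4 i \sqrt{5}$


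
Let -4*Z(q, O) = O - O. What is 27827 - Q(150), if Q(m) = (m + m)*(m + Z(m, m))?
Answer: -17173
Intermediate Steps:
Z(q, O) = 0 (Z(q, O) = -(O - O)/4 = -1/4*0 = 0)
Q(m) = 2*m**2 (Q(m) = (m + m)*(m + 0) = (2*m)*m = 2*m**2)
27827 - Q(150) = 27827 - 2*150**2 = 27827 - 2*22500 = 27827 - 1*45000 = 27827 - 45000 = -17173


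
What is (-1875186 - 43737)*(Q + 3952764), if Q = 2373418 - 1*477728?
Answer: -11222732895042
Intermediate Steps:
Q = 1895690 (Q = 2373418 - 477728 = 1895690)
(-1875186 - 43737)*(Q + 3952764) = (-1875186 - 43737)*(1895690 + 3952764) = -1918923*5848454 = -11222732895042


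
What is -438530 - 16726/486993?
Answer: -213561057016/486993 ≈ -4.3853e+5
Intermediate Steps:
-438530 - 16726/486993 = -213561057016/486993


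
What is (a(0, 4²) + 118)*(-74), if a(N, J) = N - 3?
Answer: -8510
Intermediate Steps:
a(N, J) = -3 + N
(a(0, 4²) + 118)*(-74) = ((-3 + 0) + 118)*(-74) = (-3 + 118)*(-74) = 115*(-74) = -8510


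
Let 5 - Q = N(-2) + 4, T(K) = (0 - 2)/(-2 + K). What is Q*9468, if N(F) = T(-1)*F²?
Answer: -15780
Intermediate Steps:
T(K) = -2/(-2 + K)
N(F) = 2*F²/3 (N(F) = (-2/(-2 - 1))*F² = (-2/(-3))*F² = (-2*(-⅓))*F² = 2*F²/3)
Q = -5/3 (Q = 5 - ((⅔)*(-2)² + 4) = 5 - ((⅔)*4 + 4) = 5 - (8/3 + 4) = 5 - 1*20/3 = 5 - 20/3 = -5/3 ≈ -1.6667)
Q*9468 = -5/3*9468 = -15780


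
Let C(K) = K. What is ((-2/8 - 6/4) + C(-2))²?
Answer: 225/16 ≈ 14.063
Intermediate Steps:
((-2/8 - 6/4) + C(-2))² = ((-2/8 - 6/4) - 2)² = ((-2*⅛ - 6*¼) - 2)² = ((-¼ - 3/2) - 2)² = (-7/4 - 2)² = (-15/4)² = 225/16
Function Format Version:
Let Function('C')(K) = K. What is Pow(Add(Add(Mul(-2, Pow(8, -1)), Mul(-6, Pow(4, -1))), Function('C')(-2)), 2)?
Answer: Rational(225, 16) ≈ 14.063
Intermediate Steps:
Pow(Add(Add(Mul(-2, Pow(8, -1)), Mul(-6, Pow(4, -1))), Function('C')(-2)), 2) = Pow(Add(Add(Mul(-2, Pow(8, -1)), Mul(-6, Pow(4, -1))), -2), 2) = Pow(Add(Add(Mul(-2, Rational(1, 8)), Mul(-6, Rational(1, 4))), -2), 2) = Pow(Add(Add(Rational(-1, 4), Rational(-3, 2)), -2), 2) = Pow(Add(Rational(-7, 4), -2), 2) = Pow(Rational(-15, 4), 2) = Rational(225, 16)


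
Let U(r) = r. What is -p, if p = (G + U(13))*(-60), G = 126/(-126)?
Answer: 720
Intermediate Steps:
G = -1 (G = 126*(-1/126) = -1)
p = -720 (p = (-1 + 13)*(-60) = 12*(-60) = -720)
-p = -1*(-720) = 720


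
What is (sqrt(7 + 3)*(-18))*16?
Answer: -288*sqrt(10) ≈ -910.74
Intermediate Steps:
(sqrt(7 + 3)*(-18))*16 = (sqrt(10)*(-18))*16 = -18*sqrt(10)*16 = -288*sqrt(10)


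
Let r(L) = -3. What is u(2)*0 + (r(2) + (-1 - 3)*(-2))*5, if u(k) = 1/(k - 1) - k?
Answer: 25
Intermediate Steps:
u(k) = 1/(-1 + k) - k
u(2)*0 + (r(2) + (-1 - 3)*(-2))*5 = ((1 + 2 - 1*2²)/(-1 + 2))*0 + (-3 + (-1 - 3)*(-2))*5 = ((1 + 2 - 1*4)/1)*0 + (-3 - 4*(-2))*5 = (1*(1 + 2 - 4))*0 + (-3 + 8)*5 = (1*(-1))*0 + 5*5 = -1*0 + 25 = 0 + 25 = 25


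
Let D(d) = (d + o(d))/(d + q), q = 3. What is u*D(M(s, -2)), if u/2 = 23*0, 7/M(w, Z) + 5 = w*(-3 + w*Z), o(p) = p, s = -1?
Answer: 0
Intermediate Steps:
M(w, Z) = 7/(-5 + w*(-3 + Z*w)) (M(w, Z) = 7/(-5 + w*(-3 + w*Z)) = 7/(-5 + w*(-3 + Z*w)))
D(d) = 2*d/(3 + d) (D(d) = (d + d)/(d + 3) = (2*d)/(3 + d) = 2*d/(3 + d))
u = 0 (u = 2*(23*0) = 2*0 = 0)
u*D(M(s, -2)) = 0*(2*(7/(-5 - 3*(-1) - 2*(-1)**2))/(3 + 7/(-5 - 3*(-1) - 2*(-1)**2))) = 0*(2*(7/(-5 + 3 - 2*1))/(3 + 7/(-5 + 3 - 2*1))) = 0*(2*(7/(-5 + 3 - 2))/(3 + 7/(-5 + 3 - 2))) = 0*(2*(7/(-4))/(3 + 7/(-4))) = 0*(2*(7*(-1/4))/(3 + 7*(-1/4))) = 0*(2*(-7/4)/(3 - 7/4)) = 0*(2*(-7/4)/(5/4)) = 0*(2*(-7/4)*(4/5)) = 0*(-14/5) = 0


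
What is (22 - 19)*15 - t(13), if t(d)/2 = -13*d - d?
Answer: 409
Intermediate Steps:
t(d) = -28*d (t(d) = 2*(-13*d - d) = 2*(-14*d) = -28*d)
(22 - 19)*15 - t(13) = (22 - 19)*15 - (-28)*13 = 3*15 - 1*(-364) = 45 + 364 = 409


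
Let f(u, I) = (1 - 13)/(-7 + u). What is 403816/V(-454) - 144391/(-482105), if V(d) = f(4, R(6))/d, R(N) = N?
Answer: -1699721095753/37085 ≈ -4.5833e+7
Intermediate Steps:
f(u, I) = -12/(-7 + u)
V(d) = 4/d (V(d) = (-12/(-7 + 4))/d = (-12/(-3))/d = (-12*(-⅓))/d = 4/d)
403816/V(-454) - 144391/(-482105) = 403816/((4/(-454))) - 144391/(-482105) = 403816/((4*(-1/454))) - 144391*(-1/482105) = 403816/(-2/227) + 11107/37085 = 403816*(-227/2) + 11107/37085 = -45833116 + 11107/37085 = -1699721095753/37085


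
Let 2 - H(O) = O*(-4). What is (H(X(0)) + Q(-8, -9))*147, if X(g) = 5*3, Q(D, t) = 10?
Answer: 10584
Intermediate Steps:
X(g) = 15
H(O) = 2 + 4*O (H(O) = 2 - O*(-4) = 2 - (-4)*O = 2 + 4*O)
(H(X(0)) + Q(-8, -9))*147 = ((2 + 4*15) + 10)*147 = ((2 + 60) + 10)*147 = (62 + 10)*147 = 72*147 = 10584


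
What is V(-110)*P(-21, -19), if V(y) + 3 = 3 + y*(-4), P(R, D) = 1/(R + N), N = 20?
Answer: -440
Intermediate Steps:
P(R, D) = 1/(20 + R) (P(R, D) = 1/(R + 20) = 1/(20 + R))
V(y) = -4*y (V(y) = -3 + (3 + y*(-4)) = -3 + (3 - 4*y) = -4*y)
V(-110)*P(-21, -19) = (-4*(-110))/(20 - 21) = 440/(-1) = 440*(-1) = -440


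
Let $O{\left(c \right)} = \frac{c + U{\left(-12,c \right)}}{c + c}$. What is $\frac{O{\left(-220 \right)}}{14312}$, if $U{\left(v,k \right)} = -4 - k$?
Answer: $\frac{1}{1574320} \approx 6.3519 \cdot 10^{-7}$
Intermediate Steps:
$O{\left(c \right)} = - \frac{2}{c}$ ($O{\left(c \right)} = \frac{c - \left(4 + c\right)}{c + c} = - \frac{4}{2 c} = - 4 \frac{1}{2 c} = - \frac{2}{c}$)
$\frac{O{\left(-220 \right)}}{14312} = \frac{\left(-2\right) \frac{1}{-220}}{14312} = \left(-2\right) \left(- \frac{1}{220}\right) \frac{1}{14312} = \frac{1}{110} \cdot \frac{1}{14312} = \frac{1}{1574320}$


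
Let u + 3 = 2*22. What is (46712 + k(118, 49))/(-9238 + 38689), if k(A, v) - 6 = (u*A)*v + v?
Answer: 283829/29451 ≈ 9.6373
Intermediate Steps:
u = 41 (u = -3 + 2*22 = -3 + 44 = 41)
k(A, v) = 6 + v + 41*A*v (k(A, v) = 6 + ((41*A)*v + v) = 6 + (41*A*v + v) = 6 + (v + 41*A*v) = 6 + v + 41*A*v)
(46712 + k(118, 49))/(-9238 + 38689) = (46712 + (6 + 49 + 41*118*49))/(-9238 + 38689) = (46712 + (6 + 49 + 237062))/29451 = (46712 + 237117)*(1/29451) = 283829*(1/29451) = 283829/29451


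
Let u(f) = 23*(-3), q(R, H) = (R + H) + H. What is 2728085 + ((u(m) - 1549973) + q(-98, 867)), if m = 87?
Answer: 1179679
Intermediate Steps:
q(R, H) = R + 2*H (q(R, H) = (H + R) + H = R + 2*H)
u(f) = -69
2728085 + ((u(m) - 1549973) + q(-98, 867)) = 2728085 + ((-69 - 1549973) + (-98 + 2*867)) = 2728085 + (-1550042 + (-98 + 1734)) = 2728085 + (-1550042 + 1636) = 2728085 - 1548406 = 1179679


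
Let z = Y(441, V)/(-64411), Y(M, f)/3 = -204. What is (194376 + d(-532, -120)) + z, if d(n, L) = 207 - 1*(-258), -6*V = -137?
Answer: 12549904263/64411 ≈ 1.9484e+5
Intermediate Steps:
V = 137/6 (V = -1/6*(-137) = 137/6 ≈ 22.833)
Y(M, f) = -612 (Y(M, f) = 3*(-204) = -612)
d(n, L) = 465 (d(n, L) = 207 + 258 = 465)
z = 612/64411 (z = -612/(-64411) = -612*(-1/64411) = 612/64411 ≈ 0.0095015)
(194376 + d(-532, -120)) + z = (194376 + 465) + 612/64411 = 194841 + 612/64411 = 12549904263/64411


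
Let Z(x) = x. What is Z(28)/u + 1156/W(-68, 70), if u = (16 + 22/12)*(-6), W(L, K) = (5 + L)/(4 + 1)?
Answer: -620224/6741 ≈ -92.008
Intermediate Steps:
W(L, K) = 1 + L/5 (W(L, K) = (5 + L)/5 = (5 + L)*(1/5) = 1 + L/5)
u = -107 (u = (16 + 22*(1/12))*(-6) = (16 + 11/6)*(-6) = (107/6)*(-6) = -107)
Z(28)/u + 1156/W(-68, 70) = 28/(-107) + 1156/(1 + (1/5)*(-68)) = 28*(-1/107) + 1156/(1 - 68/5) = -28/107 + 1156/(-63/5) = -28/107 + 1156*(-5/63) = -28/107 - 5780/63 = -620224/6741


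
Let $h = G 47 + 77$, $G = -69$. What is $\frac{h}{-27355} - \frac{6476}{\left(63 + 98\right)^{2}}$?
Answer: $- \frac{95085094}{709068955} \approx -0.1341$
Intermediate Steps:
$h = -3166$ ($h = \left(-69\right) 47 + 77 = -3243 + 77 = -3166$)
$\frac{h}{-27355} - \frac{6476}{\left(63 + 98\right)^{2}} = - \frac{3166}{-27355} - \frac{6476}{\left(63 + 98\right)^{2}} = \left(-3166\right) \left(- \frac{1}{27355}\right) - \frac{6476}{161^{2}} = \frac{3166}{27355} - \frac{6476}{25921} = - \frac{95085094}{709068955}$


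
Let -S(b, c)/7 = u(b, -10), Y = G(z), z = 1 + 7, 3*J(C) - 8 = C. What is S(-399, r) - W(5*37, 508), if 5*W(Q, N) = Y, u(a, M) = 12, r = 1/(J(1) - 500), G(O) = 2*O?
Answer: -436/5 ≈ -87.200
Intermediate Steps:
J(C) = 8/3 + C/3
z = 8
r = -1/497 (r = 1/((8/3 + (1/3)*1) - 500) = 1/((8/3 + 1/3) - 500) = 1/(3 - 500) = 1/(-497) = -1/497 ≈ -0.0020121)
Y = 16 (Y = 2*8 = 16)
S(b, c) = -84 (S(b, c) = -7*12 = -84)
W(Q, N) = 16/5 (W(Q, N) = (1/5)*16 = 16/5)
S(-399, r) - W(5*37, 508) = -84 - 1*16/5 = -84 - 16/5 = -436/5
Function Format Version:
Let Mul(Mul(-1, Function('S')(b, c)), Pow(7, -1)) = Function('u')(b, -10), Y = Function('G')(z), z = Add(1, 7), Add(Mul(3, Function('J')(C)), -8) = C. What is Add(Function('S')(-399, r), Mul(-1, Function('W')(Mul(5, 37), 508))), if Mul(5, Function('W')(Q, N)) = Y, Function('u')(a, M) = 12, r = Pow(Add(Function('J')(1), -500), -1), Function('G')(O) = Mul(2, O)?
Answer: Rational(-436, 5) ≈ -87.200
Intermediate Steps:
Function('J')(C) = Add(Rational(8, 3), Mul(Rational(1, 3), C))
z = 8
r = Rational(-1, 497) (r = Pow(Add(Add(Rational(8, 3), Mul(Rational(1, 3), 1)), -500), -1) = Pow(Add(Add(Rational(8, 3), Rational(1, 3)), -500), -1) = Pow(Add(3, -500), -1) = Pow(-497, -1) = Rational(-1, 497) ≈ -0.0020121)
Y = 16 (Y = Mul(2, 8) = 16)
Function('S')(b, c) = -84 (Function('S')(b, c) = Mul(-7, 12) = -84)
Function('W')(Q, N) = Rational(16, 5) (Function('W')(Q, N) = Mul(Rational(1, 5), 16) = Rational(16, 5))
Add(Function('S')(-399, r), Mul(-1, Function('W')(Mul(5, 37), 508))) = Add(-84, Mul(-1, Rational(16, 5))) = Add(-84, Rational(-16, 5)) = Rational(-436, 5)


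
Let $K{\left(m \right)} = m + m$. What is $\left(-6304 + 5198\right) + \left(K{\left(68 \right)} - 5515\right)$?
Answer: $-6485$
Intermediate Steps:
$K{\left(m \right)} = 2 m$
$\left(-6304 + 5198\right) + \left(K{\left(68 \right)} - 5515\right) = \left(-6304 + 5198\right) + \left(2 \cdot 68 - 5515\right) = -1106 + \left(136 - 5515\right) = -1106 - 5379 = -6485$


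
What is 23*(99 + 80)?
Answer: 4117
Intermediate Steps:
23*(99 + 80) = 23*179 = 4117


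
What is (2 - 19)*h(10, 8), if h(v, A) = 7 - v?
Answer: 51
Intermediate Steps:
(2 - 19)*h(10, 8) = (2 - 19)*(7 - 1*10) = -17*(7 - 10) = -17*(-3) = 51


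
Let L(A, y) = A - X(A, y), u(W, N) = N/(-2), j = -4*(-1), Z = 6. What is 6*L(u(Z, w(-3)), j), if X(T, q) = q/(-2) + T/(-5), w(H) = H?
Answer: 114/5 ≈ 22.800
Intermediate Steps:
j = 4
X(T, q) = -q/2 - T/5 (X(T, q) = q*(-1/2) + T*(-1/5) = -q/2 - T/5)
u(W, N) = -N/2 (u(W, N) = N*(-1/2) = -N/2)
L(A, y) = y/2 + 6*A/5 (L(A, y) = A - (-y/2 - A/5) = A + (y/2 + A/5) = y/2 + 6*A/5)
6*L(u(Z, w(-3)), j) = 6*((1/2)*4 + 6*(-1/2*(-3))/5) = 6*(2 + (6/5)*(3/2)) = 6*(2 + 9/5) = 6*(19/5) = 114/5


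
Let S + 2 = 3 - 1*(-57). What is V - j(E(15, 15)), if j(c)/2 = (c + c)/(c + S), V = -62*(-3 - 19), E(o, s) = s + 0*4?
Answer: 99512/73 ≈ 1363.2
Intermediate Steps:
E(o, s) = s (E(o, s) = s + 0 = s)
V = 1364 (V = -62*(-22) = 1364)
S = 58 (S = -2 + (3 - 1*(-57)) = -2 + (3 + 57) = -2 + 60 = 58)
j(c) = 4*c/(58 + c) (j(c) = 2*((c + c)/(c + 58)) = 2*((2*c)/(58 + c)) = 2*(2*c/(58 + c)) = 4*c/(58 + c))
V - j(E(15, 15)) = 1364 - 4*15/(58 + 15) = 1364 - 4*15/73 = 1364 - 1*60/73 = 1364 - 60/73 = 99512/73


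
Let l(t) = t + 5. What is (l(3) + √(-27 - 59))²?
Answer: (8 + I*√86)² ≈ -22.0 + 148.38*I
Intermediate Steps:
l(t) = 5 + t
(l(3) + √(-27 - 59))² = ((5 + 3) + √(-27 - 59))² = (8 + √(-86))² = (8 + I*√86)²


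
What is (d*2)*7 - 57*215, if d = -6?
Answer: -12339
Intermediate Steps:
(d*2)*7 - 57*215 = -6*2*7 - 57*215 = -12*7 - 12255 = -84 - 12255 = -12339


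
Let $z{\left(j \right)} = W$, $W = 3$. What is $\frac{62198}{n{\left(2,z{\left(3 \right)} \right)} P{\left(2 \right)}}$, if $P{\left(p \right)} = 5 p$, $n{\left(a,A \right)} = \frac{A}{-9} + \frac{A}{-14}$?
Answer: $- \frac{1306158}{115} \approx -11358.0$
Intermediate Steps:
$z{\left(j \right)} = 3$
$n{\left(a,A \right)} = - \frac{23 A}{126}$ ($n{\left(a,A \right)} = A \left(- \frac{1}{9}\right) + A \left(- \frac{1}{14}\right) = - \frac{A}{9} - \frac{A}{14} = - \frac{23 A}{126}$)
$\frac{62198}{n{\left(2,z{\left(3 \right)} \right)} P{\left(2 \right)}} = \frac{62198}{\left(- \frac{23}{126}\right) 3 \cdot 5 \cdot 2} = \frac{62198}{\left(- \frac{23}{42}\right) 10} = \frac{62198}{- \frac{115}{21}} = 62198 \left(- \frac{21}{115}\right) = - \frac{1306158}{115}$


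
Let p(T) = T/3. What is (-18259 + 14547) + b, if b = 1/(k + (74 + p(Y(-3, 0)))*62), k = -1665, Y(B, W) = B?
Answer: -10620031/2861 ≈ -3712.0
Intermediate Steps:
p(T) = T/3 (p(T) = T*(⅓) = T/3)
b = 1/2861 (b = 1/(-1665 + (74 + (⅓)*(-3))*62) = 1/(-1665 + (74 - 1)*62) = 1/(-1665 + 73*62) = 1/(-1665 + 4526) = 1/2861 ≈ 0.00034953)
(-18259 + 14547) + b = (-18259 + 14547) + 1/2861 = -3712 + 1/2861 = -10620031/2861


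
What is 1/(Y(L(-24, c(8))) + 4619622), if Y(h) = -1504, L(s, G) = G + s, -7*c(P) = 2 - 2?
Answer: 1/4618118 ≈ 2.1654e-7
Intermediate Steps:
c(P) = 0 (c(P) = -(2 - 2)/7 = -1/7*0 = 0)
1/(Y(L(-24, c(8))) + 4619622) = 1/(-1504 + 4619622) = 1/4618118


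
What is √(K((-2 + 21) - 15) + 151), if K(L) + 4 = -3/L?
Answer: 3*√65/2 ≈ 12.093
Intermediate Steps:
K(L) = -4 - 3/L
√(K((-2 + 21) - 15) + 151) = √((-4 - 3/((-2 + 21) - 15)) + 151) = √((-4 - 3/(19 - 15)) + 151) = √((-4 - 3/4) + 151) = √((-4 - 3*¼) + 151) = √((-4 - ¾) + 151) = √(-19/4 + 151) = √(585/4) = 3*√65/2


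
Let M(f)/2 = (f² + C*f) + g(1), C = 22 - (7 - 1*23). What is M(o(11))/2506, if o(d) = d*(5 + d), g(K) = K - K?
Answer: 37664/1253 ≈ 30.059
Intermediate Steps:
g(K) = 0
C = 38 (C = 22 - (7 - 23) = 22 - 1*(-16) = 22 + 16 = 38)
M(f) = 2*f² + 76*f (M(f) = 2*((f² + 38*f) + 0) = 2*(f² + 38*f) = 2*f² + 76*f)
M(o(11))/2506 = (2*(11*(5 + 11))*(38 + 11*(5 + 11)))/2506 = (2*(11*16)*(38 + 11*16))*(1/2506) = (2*176*(38 + 176))*(1/2506) = (2*176*214)*(1/2506) = 75328*(1/2506) = 37664/1253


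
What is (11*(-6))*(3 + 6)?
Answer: -594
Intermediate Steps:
(11*(-6))*(3 + 6) = -66*9 = -594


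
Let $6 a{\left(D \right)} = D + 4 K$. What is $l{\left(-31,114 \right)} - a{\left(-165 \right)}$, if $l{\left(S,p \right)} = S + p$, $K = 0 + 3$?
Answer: $\frac{217}{2} \approx 108.5$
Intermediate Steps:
$K = 3$
$a{\left(D \right)} = 2 + \frac{D}{6}$ ($a{\left(D \right)} = \frac{D + 4 \cdot 3}{6} = \frac{D + 12}{6} = \frac{12 + D}{6} = 2 + \frac{D}{6}$)
$l{\left(-31,114 \right)} - a{\left(-165 \right)} = \left(-31 + 114\right) - \left(2 + \frac{1}{6} \left(-165\right)\right) = 83 - \left(2 - \frac{55}{2}\right) = 83 - - \frac{51}{2} = 83 + \frac{51}{2} = \frac{217}{2}$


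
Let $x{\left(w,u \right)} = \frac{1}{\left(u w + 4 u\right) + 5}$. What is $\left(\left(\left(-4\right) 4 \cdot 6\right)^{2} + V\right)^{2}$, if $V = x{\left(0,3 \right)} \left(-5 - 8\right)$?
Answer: $\frac{24542042281}{289} \approx 8.4921 \cdot 10^{7}$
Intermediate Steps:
$x{\left(w,u \right)} = \frac{1}{5 + 4 u + u w}$ ($x{\left(w,u \right)} = \frac{1}{\left(4 u + u w\right) + 5} = \frac{1}{5 + 4 u + u w}$)
$V = - \frac{13}{17}$ ($V = \frac{-5 - 8}{5 + 4 \cdot 3 + 3 \cdot 0} = \frac{1}{5 + 12 + 0} \left(-13\right) = \frac{1}{17} \left(-13\right) = - \frac{13}{17} \approx -0.76471$)
$\left(\left(\left(-4\right) 4 \cdot 6\right)^{2} + V\right)^{2} = \left(\left(\left(-4\right) 4 \cdot 6\right)^{2} - \frac{13}{17}\right)^{2} = \left(\left(\left(-16\right) 6\right)^{2} - \frac{13}{17}\right)^{2} = \left(\left(-96\right)^{2} - \frac{13}{17}\right)^{2} = \left(9216 - \frac{13}{17}\right)^{2} = \left(\frac{156659}{17}\right)^{2} = \frac{24542042281}{289}$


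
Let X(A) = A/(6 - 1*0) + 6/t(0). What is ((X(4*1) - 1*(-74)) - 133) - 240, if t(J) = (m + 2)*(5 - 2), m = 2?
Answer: -1787/6 ≈ -297.83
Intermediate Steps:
t(J) = 12 (t(J) = (2 + 2)*(5 - 2) = 4*3 = 12)
X(A) = 1/2 + A/6 (X(A) = A/(6 - 1*0) + 6/12 = A/(6 + 0) + 6*(1/12) = A/6 + 1/2 = 1/2 + A/6)
((X(4*1) - 1*(-74)) - 133) - 240 = (((1/2 + (4*1)/6) - 1*(-74)) - 133) - 240 = (((1/2 + (1/6)*4) + 74) - 133) - 240 = (((1/2 + 2/3) + 74) - 133) - 240 = ((7/6 + 74) - 133) - 240 = (451/6 - 133) - 240 = -347/6 - 240 = -1787/6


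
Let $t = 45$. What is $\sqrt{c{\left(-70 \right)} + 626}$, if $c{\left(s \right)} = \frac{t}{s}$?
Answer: $\frac{\sqrt{122570}}{14} \approx 25.007$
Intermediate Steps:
$c{\left(s \right)} = \frac{45}{s}$
$\sqrt{c{\left(-70 \right)} + 626} = \sqrt{\frac{45}{-70} + 626} = \sqrt{45 \left(- \frac{1}{70}\right) + 626} = \sqrt{- \frac{9}{14} + 626} = \sqrt{\frac{8755}{14}} = \frac{\sqrt{122570}}{14}$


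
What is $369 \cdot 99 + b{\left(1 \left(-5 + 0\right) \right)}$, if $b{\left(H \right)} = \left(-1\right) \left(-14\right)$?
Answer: $36545$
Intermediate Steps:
$b{\left(H \right)} = 14$
$369 \cdot 99 + b{\left(1 \left(-5 + 0\right) \right)} = 369 \cdot 99 + 14 = 36531 + 14 = 36545$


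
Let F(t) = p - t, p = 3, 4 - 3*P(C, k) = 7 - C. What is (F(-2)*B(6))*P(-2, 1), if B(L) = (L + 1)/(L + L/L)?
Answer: -25/3 ≈ -8.3333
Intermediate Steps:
P(C, k) = -1 + C/3 (P(C, k) = 4/3 - (7 - C)/3 = 4/3 + (-7/3 + C/3) = -1 + C/3)
F(t) = 3 - t
B(L) = 1 (B(L) = (1 + L)/(L + 1) = (1 + L)/(1 + L) = 1)
(F(-2)*B(6))*P(-2, 1) = ((3 - 1*(-2))*1)*(-1 + (1/3)*(-2)) = ((3 + 2)*1)*(-1 - 2/3) = (5*1)*(-5/3) = 5*(-5/3) = -25/3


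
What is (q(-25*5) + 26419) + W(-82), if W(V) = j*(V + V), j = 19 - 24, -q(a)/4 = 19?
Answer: 27163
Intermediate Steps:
q(a) = -76 (q(a) = -4*19 = -76)
j = -5
W(V) = -10*V (W(V) = -5*(V + V) = -10*V)
(q(-25*5) + 26419) + W(-82) = (-76 + 26419) - 10*(-82) = 26343 + 820 = 27163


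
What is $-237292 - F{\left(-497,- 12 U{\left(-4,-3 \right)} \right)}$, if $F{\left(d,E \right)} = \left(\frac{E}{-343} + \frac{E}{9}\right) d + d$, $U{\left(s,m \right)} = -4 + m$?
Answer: $- \frac{4877839}{21} \approx -2.3228 \cdot 10^{5}$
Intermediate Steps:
$F{\left(d,E \right)} = d + \frac{334 E d}{3087}$ ($F{\left(d,E \right)} = \left(E \left(- \frac{1}{343}\right) + E \frac{1}{9}\right) d + d = \left(- \frac{E}{343} + \frac{E}{9}\right) d + d = \frac{334 E}{3087} d + d = \frac{334 E d}{3087} + d = d + \frac{334 E d}{3087}$)
$-237292 - F{\left(-497,- 12 U{\left(-4,-3 \right)} \right)} = -237292 - \frac{1}{3087} \left(-497\right) \left(3087 + 334 \left(- 12 \left(-4 - 3\right)\right)\right) = -237292 - \frac{1}{3087} \left(-497\right) \left(3087 + 334 \left(\left(-12\right) \left(-7\right)\right)\right) = -237292 - \frac{1}{3087} \left(-497\right) \left(3087 + 334 \cdot 84\right) = -237292 - \frac{1}{3087} \left(-497\right) \left(3087 + 28056\right) = -237292 - \frac{1}{3087} \left(-497\right) 31143 = -237292 - - \frac{105293}{21} = -237292 + \frac{105293}{21} = - \frac{4877839}{21}$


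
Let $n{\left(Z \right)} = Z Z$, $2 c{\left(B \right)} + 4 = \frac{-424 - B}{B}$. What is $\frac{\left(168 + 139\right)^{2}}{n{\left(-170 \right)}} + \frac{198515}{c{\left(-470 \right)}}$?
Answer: $- \frac{2696338483213}{27830700} \approx -96884.0$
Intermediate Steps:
$c{\left(B \right)} = -2 + \frac{-424 - B}{2 B}$ ($c{\left(B \right)} = -2 + \frac{\left(-424 - B\right) \frac{1}{B}}{2} = -2 + \frac{\frac{1}{B} \left(-424 - B\right)}{2} = -2 + \frac{-424 - B}{2 B}$)
$n{\left(Z \right)} = Z^{2}$
$\frac{\left(168 + 139\right)^{2}}{n{\left(-170 \right)}} + \frac{198515}{c{\left(-470 \right)}} = \frac{\left(168 + 139\right)^{2}}{\left(-170\right)^{2}} + \frac{198515}{- \frac{5}{2} - \frac{212}{-470}} = \frac{307^{2}}{28900} + \frac{198515}{- \frac{5}{2} - - \frac{106}{235}} = 94249 \cdot \frac{1}{28900} + \frac{198515}{- \frac{5}{2} + \frac{106}{235}} = \frac{94249}{28900} + \frac{198515}{- \frac{963}{470}} = \frac{94249}{28900} + 198515 \left(- \frac{470}{963}\right) = \frac{94249}{28900} - \frac{93302050}{963} = - \frac{2696338483213}{27830700}$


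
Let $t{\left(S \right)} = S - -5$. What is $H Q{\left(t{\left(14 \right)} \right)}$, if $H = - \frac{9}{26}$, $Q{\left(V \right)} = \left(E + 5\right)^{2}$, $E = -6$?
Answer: $- \frac{9}{26} \approx -0.34615$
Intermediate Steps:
$t{\left(S \right)} = 5 + S$ ($t{\left(S \right)} = S + 5 = 5 + S$)
$Q{\left(V \right)} = 1$ ($Q{\left(V \right)} = \left(-6 + 5\right)^{2} = \left(-1\right)^{2} = 1$)
$H = - \frac{9}{26}$ ($H = \left(-9\right) \frac{1}{26} = - \frac{9}{26} \approx -0.34615$)
$H Q{\left(t{\left(14 \right)} \right)} = \left(- \frac{9}{26}\right) 1 = - \frac{9}{26}$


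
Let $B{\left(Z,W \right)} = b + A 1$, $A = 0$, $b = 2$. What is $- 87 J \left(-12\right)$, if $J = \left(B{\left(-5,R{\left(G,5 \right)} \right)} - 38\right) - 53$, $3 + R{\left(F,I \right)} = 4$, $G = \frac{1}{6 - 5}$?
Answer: $-92916$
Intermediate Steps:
$G = 1$ ($G = 1^{-1} = 1$)
$R{\left(F,I \right)} = 1$ ($R{\left(F,I \right)} = -3 + 4 = 1$)
$B{\left(Z,W \right)} = 2$ ($B{\left(Z,W \right)} = 2 + 0 \cdot 1 = 2 + 0 = 2$)
$J = -89$ ($J = \left(2 - 38\right) - 53 = -36 - 53 = -89$)
$- 87 J \left(-12\right) = \left(-87\right) \left(-89\right) \left(-12\right) = 7743 \left(-12\right) = -92916$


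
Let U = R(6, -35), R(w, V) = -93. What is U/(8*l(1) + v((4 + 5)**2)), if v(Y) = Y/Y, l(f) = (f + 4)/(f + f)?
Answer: -31/7 ≈ -4.4286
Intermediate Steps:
l(f) = (4 + f)/(2*f) (l(f) = (4 + f)/((2*f)) = (4 + f)*(1/(2*f)) = (4 + f)/(2*f))
v(Y) = 1
U = -93
U/(8*l(1) + v((4 + 5)**2)) = -93/(8*((1/2)*(4 + 1)/1) + 1) = -93/(8*((1/2)*1*5) + 1) = -93/(8*(5/2) + 1) = -93/(20 + 1) = -93/21 = -93*1/21 = -31/7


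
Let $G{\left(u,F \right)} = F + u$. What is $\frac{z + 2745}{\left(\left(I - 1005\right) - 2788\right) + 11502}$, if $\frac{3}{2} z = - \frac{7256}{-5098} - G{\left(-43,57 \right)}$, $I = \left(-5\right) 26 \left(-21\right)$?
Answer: $\frac{6975633}{26609011} \approx 0.26215$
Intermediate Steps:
$I = 2730$ ($I = \left(-130\right) \left(-21\right) = 2730$)
$z = - \frac{21372}{2549}$ ($z = \frac{2 \left(- \frac{7256}{-5098} - \left(57 - 43\right)\right)}{3} = \frac{2 \left(\left(-7256\right) \left(- \frac{1}{5098}\right) - 14\right)}{3} = \frac{2 \left(\frac{3628}{2549} - 14\right)}{3} = \frac{2}{3} \left(- \frac{32058}{2549}\right) = - \frac{21372}{2549} \approx -8.3845$)
$\frac{z + 2745}{\left(\left(I - 1005\right) - 2788\right) + 11502} = \frac{- \frac{21372}{2549} + 2745}{\left(\left(2730 - 1005\right) - 2788\right) + 11502} = \frac{6975633}{2549 \left(\left(1725 - 2788\right) + 11502\right)} = \frac{6975633}{2549 \left(-1063 + 11502\right)} = \frac{6975633}{2549 \cdot 10439} = \frac{6975633}{2549} \cdot \frac{1}{10439} = \frac{6975633}{26609011}$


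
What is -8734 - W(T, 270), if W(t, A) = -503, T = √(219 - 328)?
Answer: -8231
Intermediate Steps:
T = I*√109 (T = √(-109) = I*√109 ≈ 10.44*I)
-8734 - W(T, 270) = -8734 - 1*(-503) = -8734 + 503 = -8231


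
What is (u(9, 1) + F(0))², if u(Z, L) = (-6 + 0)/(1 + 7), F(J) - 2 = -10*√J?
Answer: 25/16 ≈ 1.5625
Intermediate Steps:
F(J) = 2 - 10*√J
u(Z, L) = -¾ (u(Z, L) = -6/8 = -6*⅛ = -¾)
(u(9, 1) + F(0))² = (-¾ + (2 - 10*√0))² = (-¾ + (2 - 10*0))² = (-¾ + (2 + 0))² = (-¾ + 2)² = (5/4)² = 25/16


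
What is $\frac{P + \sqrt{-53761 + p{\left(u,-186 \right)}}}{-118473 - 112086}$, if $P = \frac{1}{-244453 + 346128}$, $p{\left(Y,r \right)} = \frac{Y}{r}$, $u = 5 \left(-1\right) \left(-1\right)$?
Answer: $- \frac{1}{23442086325} - \frac{i \sqrt{1859916486}}{42883974} \approx -4.2658 \cdot 10^{-11} - 0.0010057 i$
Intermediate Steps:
$u = 5$ ($u = \left(-5\right) \left(-1\right) = 5$)
$p{\left(Y,r \right)} = \frac{Y}{r}$
$P = \frac{1}{101675} \approx 9.8353 \cdot 10^{-6}$
$\frac{P + \sqrt{-53761 + p{\left(u,-186 \right)}}}{-118473 - 112086} = \frac{\frac{1}{101675} + \sqrt{-53761 + \frac{5}{-186}}}{-118473 - 112086} = \frac{\frac{1}{101675} + \sqrt{-53761 + 5 \left(- \frac{1}{186}\right)}}{-230559} = \left(\frac{1}{101675} + \sqrt{-53761 - \frac{5}{186}}\right) \left(- \frac{1}{230559}\right) = \left(\frac{1}{101675} + \sqrt{- \frac{9999551}{186}}\right) \left(- \frac{1}{230559}\right) = \left(\frac{1}{101675} + \frac{i \sqrt{1859916486}}{186}\right) \left(- \frac{1}{230559}\right) = - \frac{1}{23442086325} - \frac{i \sqrt{1859916486}}{42883974}$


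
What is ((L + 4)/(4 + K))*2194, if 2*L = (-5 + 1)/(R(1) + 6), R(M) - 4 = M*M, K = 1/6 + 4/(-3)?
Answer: 552888/187 ≈ 2956.6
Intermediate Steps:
K = -7/6 (K = 1*(⅙) + 4*(-⅓) = ⅙ - 4/3 = -7/6 ≈ -1.1667)
R(M) = 4 + M² (R(M) = 4 + M*M = 4 + M²)
L = -2/11 (L = ((-5 + 1)/((4 + 1²) + 6))/2 = (-4/((4 + 1) + 6))/2 = (-4/(5 + 6))/2 = (-4/11)/2 = (-4*1/11)/2 = (½)*(-4/11) = -2/11 ≈ -0.18182)
((L + 4)/(4 + K))*2194 = ((-2/11 + 4)/(4 - 7/6))*2194 = (42/(11*(17/6)))*2194 = ((42/11)*(6/17))*2194 = (252/187)*2194 = 552888/187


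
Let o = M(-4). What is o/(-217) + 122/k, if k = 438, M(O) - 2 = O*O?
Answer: 9295/47523 ≈ 0.19559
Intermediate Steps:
M(O) = 2 + O**2 (M(O) = 2 + O*O = 2 + O**2)
o = 18 (o = 2 + (-4)**2 = 2 + 16 = 18)
o/(-217) + 122/k = 18/(-217) + 122/438 = 18*(-1/217) + 122*(1/438) = -18/217 + 61/219 = 9295/47523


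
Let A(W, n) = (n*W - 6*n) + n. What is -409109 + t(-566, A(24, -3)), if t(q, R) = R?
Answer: -409166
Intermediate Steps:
A(W, n) = -5*n + W*n (A(W, n) = (W*n - 6*n) + n = (-6*n + W*n) + n = -5*n + W*n)
-409109 + t(-566, A(24, -3)) = -409109 - 3*(-5 + 24) = -409109 - 3*19 = -409109 - 57 = -409166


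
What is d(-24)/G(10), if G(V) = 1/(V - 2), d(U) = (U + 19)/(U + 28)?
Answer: -10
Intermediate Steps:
d(U) = (19 + U)/(28 + U)
G(V) = 1/(-2 + V)
d(-24)/G(10) = ((19 - 24)/(28 - 24))/(1/(-2 + 10)) = (-5/4)/(1/8) = ((¼)*(-5))/(⅛) = -5/4*8 = -10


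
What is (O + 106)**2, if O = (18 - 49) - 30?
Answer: 2025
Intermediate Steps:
O = -61 (O = -31 - 30 = -61)
(O + 106)**2 = (-61 + 106)**2 = 45**2 = 2025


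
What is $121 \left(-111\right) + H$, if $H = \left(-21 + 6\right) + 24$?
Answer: $-13422$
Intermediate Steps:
$H = 9$ ($H = -15 + 24 = 9$)
$121 \left(-111\right) + H = 121 \left(-111\right) + 9 = -13431 + 9 = -13422$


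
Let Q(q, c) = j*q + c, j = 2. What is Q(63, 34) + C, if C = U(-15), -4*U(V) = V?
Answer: 655/4 ≈ 163.75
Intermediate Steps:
U(V) = -V/4
Q(q, c) = c + 2*q (Q(q, c) = 2*q + c = c + 2*q)
C = 15/4 (C = -1/4*(-15) = 15/4 ≈ 3.7500)
Q(63, 34) + C = (34 + 2*63) + 15/4 = (34 + 126) + 15/4 = 160 + 15/4 = 655/4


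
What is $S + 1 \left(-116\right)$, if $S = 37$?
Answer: $-79$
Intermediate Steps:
$S + 1 \left(-116\right) = 37 + 1 \left(-116\right) = 37 - 116 = -79$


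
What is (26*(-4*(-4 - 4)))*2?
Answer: 1664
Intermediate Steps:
(26*(-4*(-4 - 4)))*2 = (26*(-4*(-8)))*2 = (26*32)*2 = 832*2 = 1664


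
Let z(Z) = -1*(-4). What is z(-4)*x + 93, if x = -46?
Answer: -91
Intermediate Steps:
z(Z) = 4
z(-4)*x + 93 = 4*(-46) + 93 = -184 + 93 = -91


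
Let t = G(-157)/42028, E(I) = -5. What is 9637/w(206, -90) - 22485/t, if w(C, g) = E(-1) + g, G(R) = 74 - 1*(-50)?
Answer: -22444038772/2945 ≈ -7.6211e+6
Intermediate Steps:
G(R) = 124 (G(R) = 74 + 50 = 124)
w(C, g) = -5 + g
t = 31/10507 (t = 124/42028 = 124*(1/42028) = 31/10507 ≈ 0.0029504)
9637/w(206, -90) - 22485/t = 9637/(-5 - 90) - 22485/31/10507 = 9637/(-95) - 22485*10507/31 = 9637*(-1/95) - 236249895/31 = -9637/95 - 236249895/31 = -22444038772/2945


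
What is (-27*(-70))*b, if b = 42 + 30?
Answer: 136080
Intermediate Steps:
b = 72
(-27*(-70))*b = -27*(-70)*72 = 1890*72 = 136080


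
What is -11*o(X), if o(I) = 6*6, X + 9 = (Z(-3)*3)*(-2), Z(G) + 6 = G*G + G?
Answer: -396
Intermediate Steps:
Z(G) = -6 + G + G² (Z(G) = -6 + (G*G + G) = -6 + (G² + G) = -6 + (G + G²) = -6 + G + G²)
X = -9 (X = -9 + ((-6 - 3 + (-3)²)*3)*(-2) = -9 + ((-6 - 3 + 9)*3)*(-2) = -9 + (0*3)*(-2) = -9 + 0*(-2) = -9 + 0 = -9)
o(I) = 36
-11*o(X) = -11*36 = -396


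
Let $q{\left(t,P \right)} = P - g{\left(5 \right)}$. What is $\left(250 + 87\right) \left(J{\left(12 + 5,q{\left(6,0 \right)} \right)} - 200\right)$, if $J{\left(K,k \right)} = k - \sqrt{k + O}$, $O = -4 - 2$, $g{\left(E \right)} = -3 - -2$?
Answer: $-67063 - 337 i \sqrt{5} \approx -67063.0 - 753.55 i$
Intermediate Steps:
$g{\left(E \right)} = -1$ ($g{\left(E \right)} = -3 + 2 = -1$)
$O = -6$ ($O = -4 - 2 = -6$)
$q{\left(t,P \right)} = 1 + P$ ($q{\left(t,P \right)} = P - -1 = P + 1 = 1 + P$)
$J{\left(K,k \right)} = k - \sqrt{-6 + k}$ ($J{\left(K,k \right)} = k - \sqrt{k - 6} = k - \sqrt{-6 + k}$)
$\left(250 + 87\right) \left(J{\left(12 + 5,q{\left(6,0 \right)} \right)} - 200\right) = \left(250 + 87\right) \left(\left(\left(1 + 0\right) - \sqrt{-6 + \left(1 + 0\right)}\right) - 200\right) = 337 \left(\left(1 - \sqrt{-6 + 1}\right) - 200\right) = 337 \left(\left(1 - \sqrt{-5}\right) - 200\right) = 337 \left(\left(1 - i \sqrt{5}\right) - 200\right) = 337 \left(-199 - i \sqrt{5}\right) = -67063 - 337 i \sqrt{5}$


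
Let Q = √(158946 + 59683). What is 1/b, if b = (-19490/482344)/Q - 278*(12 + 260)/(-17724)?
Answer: 1065165267905754687041664/4544320518219069240935551 + 46143680159907540*√218629/4544320518219069240935551 ≈ 0.23440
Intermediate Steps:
Q = √218629 ≈ 467.58
b = 18904/4431 - 9745*√218629/52727193188 (b = (-19490/482344)/(√218629) - 278*(12 + 260)/(-17724) = (-19490*1/482344)*(√218629/218629) - 278*272*(-1/17724) = -9745*√218629/52727193188 - 75616*(-1/17724) = -9745*√218629/52727193188 + 18904/4431 = 18904/4431 - 9745*√218629/52727193188 ≈ 4.2662)
1/b = 1/(18904/4431 - 9745*√218629/52727193188)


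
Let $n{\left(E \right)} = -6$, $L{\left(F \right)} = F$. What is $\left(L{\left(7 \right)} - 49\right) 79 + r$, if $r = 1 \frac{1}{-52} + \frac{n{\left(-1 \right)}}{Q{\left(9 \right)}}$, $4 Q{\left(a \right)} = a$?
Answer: $- \frac{518027}{156} \approx -3320.7$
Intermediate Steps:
$Q{\left(a \right)} = \frac{a}{4}$
$r = - \frac{419}{156}$ ($r = 1 \frac{1}{-52} - \frac{6}{\frac{1}{4} \cdot 9} = 1 \left(- \frac{1}{52}\right) - \frac{6}{\frac{9}{4}} = - \frac{1}{52} - \frac{8}{3} = - \frac{419}{156} \approx -2.6859$)
$\left(L{\left(7 \right)} - 49\right) 79 + r = \left(7 - 49\right) 79 - \frac{419}{156} = \left(-42\right) 79 - \frac{419}{156} = -3318 - \frac{419}{156} = - \frac{518027}{156}$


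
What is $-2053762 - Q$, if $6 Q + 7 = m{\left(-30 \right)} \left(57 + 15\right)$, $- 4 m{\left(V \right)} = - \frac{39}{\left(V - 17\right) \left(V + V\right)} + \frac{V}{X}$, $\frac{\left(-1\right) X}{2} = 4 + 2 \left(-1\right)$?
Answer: $- \frac{5791542217}{2820} \approx -2.0537 \cdot 10^{6}$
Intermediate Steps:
$X = -4$ ($X = - 2 \left(4 + 2 \left(-1\right)\right) = - 2 \left(4 - 2\right) = \left(-2\right) 2 = -4$)
$m{\left(V \right)} = \frac{V}{16} + \frac{39}{8 V \left(-17 + V\right)}$ ($m{\left(V \right)} = - \frac{- \frac{39}{\left(V - 17\right) \left(V + V\right)} + \frac{V}{-4}}{4} = - \frac{- \frac{39}{\left(-17 + V\right) 2 V} + V \left(- \frac{1}{4}\right)}{4} = - \frac{- \frac{39}{2 V \left(-17 + V\right)} - \frac{V}{4}}{4} = - \frac{- \frac{V}{4} - \frac{39}{2 V \left(-17 + V\right)}}{4} = \frac{V}{16} + \frac{39}{8 V \left(-17 + V\right)}$)
$Q = - \frac{66623}{2820}$ ($Q = - \frac{7}{6} + \frac{\frac{78 + \left(-30\right)^{3} - 17 \left(-30\right)^{2}}{16 \left(-30\right) \left(-17 - 30\right)} \left(57 + 15\right)}{6} = - \frac{7}{6} + \frac{\frac{1}{16} \left(- \frac{1}{30}\right) \frac{1}{-47} \left(78 - 27000 - 15300\right) 72}{6} = - \frac{7}{6} + \frac{\frac{1}{16} \left(- \frac{1}{30}\right) \left(- \frac{1}{47}\right) \left(78 - 27000 - 15300\right) 72}{6} = - \frac{7}{6} + \frac{\frac{1}{16} \left(- \frac{1}{30}\right) \left(- \frac{1}{47}\right) \left(-42222\right) 72}{6} = - \frac{7}{6} + \frac{\left(- \frac{7037}{3760}\right) 72}{6} = - \frac{7}{6} + \frac{1}{6} \left(- \frac{63333}{470}\right) = - \frac{7}{6} - \frac{21111}{940} = - \frac{66623}{2820} \approx -23.625$)
$-2053762 - Q = -2053762 - - \frac{66623}{2820} = -2053762 + \frac{66623}{2820} = - \frac{5791542217}{2820}$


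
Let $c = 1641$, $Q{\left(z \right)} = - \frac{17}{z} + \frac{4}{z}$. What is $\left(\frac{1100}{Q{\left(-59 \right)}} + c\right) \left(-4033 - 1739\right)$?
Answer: $-38287452$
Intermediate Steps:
$Q{\left(z \right)} = - \frac{13}{z}$
$\left(\frac{1100}{Q{\left(-59 \right)}} + c\right) \left(-4033 - 1739\right) = \left(\frac{1100}{\left(-13\right) \frac{1}{-59}} + 1641\right) \left(-4033 - 1739\right) = \left(\frac{1100}{\left(-13\right) \left(- \frac{1}{59}\right)} + 1641\right) \left(-5772\right) = \left(\frac{1100}{\frac{13}{59}} + 1641\right) \left(-5772\right) = \left(1100 \cdot \frac{59}{13} + 1641\right) \left(-5772\right) = \left(\frac{64900}{13} + 1641\right) \left(-5772\right) = \frac{86233}{13} \left(-5772\right) = -38287452$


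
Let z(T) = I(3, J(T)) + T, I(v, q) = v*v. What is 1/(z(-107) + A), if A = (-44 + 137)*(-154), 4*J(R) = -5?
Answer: -1/14420 ≈ -6.9348e-5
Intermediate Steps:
J(R) = -5/4 (J(R) = (¼)*(-5) = -5/4)
A = -14322 (A = 93*(-154) = -14322)
I(v, q) = v²
z(T) = 9 + T (z(T) = 3² + T = 9 + T)
1/(z(-107) + A) = 1/((9 - 107) - 14322) = 1/(-98 - 14322) = 1/(-14420) = -1/14420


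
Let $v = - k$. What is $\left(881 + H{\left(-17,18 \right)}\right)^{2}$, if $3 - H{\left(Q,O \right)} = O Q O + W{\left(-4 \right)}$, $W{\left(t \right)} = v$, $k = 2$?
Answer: $40883236$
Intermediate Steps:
$v = -2$ ($v = \left(-1\right) 2 = -2$)
$W{\left(t \right)} = -2$
$H{\left(Q,O \right)} = 5 - Q O^{2}$ ($H{\left(Q,O \right)} = 3 - \left(O Q O - 2\right) = 3 - \left(Q O^{2} - 2\right) = 3 - \left(-2 + Q O^{2}\right) = 5 - Q O^{2}$)
$\left(881 + H{\left(-17,18 \right)}\right)^{2} = \left(881 - \left(-5 - 17 \cdot 18^{2}\right)\right)^{2} = \left(881 - \left(-5 - 5508\right)\right)^{2} = \left(881 + \left(5 + 5508\right)\right)^{2} = \left(881 + 5513\right)^{2} = 6394^{2} = 40883236$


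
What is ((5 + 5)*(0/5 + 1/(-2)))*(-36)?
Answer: 180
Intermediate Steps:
((5 + 5)*(0/5 + 1/(-2)))*(-36) = (10*(0*(1/5) + 1*(-1/2)))*(-36) = (10*(0 - 1/2))*(-36) = (10*(-1/2))*(-36) = -5*(-36) = 180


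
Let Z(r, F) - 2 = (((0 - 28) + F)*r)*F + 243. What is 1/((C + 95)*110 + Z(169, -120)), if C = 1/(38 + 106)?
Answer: 72/216873775 ≈ 3.3199e-7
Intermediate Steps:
C = 1/144 ≈ 0.0069444
Z(r, F) = 245 + F*r*(-28 + F) (Z(r, F) = 2 + ((((0 - 28) + F)*r)*F + 243) = 2 + (((-28 + F)*r)*F + 243) = 2 + ((r*(-28 + F))*F + 243) = 2 + (F*r*(-28 + F) + 243) = 2 + (243 + F*r*(-28 + F)) = 245 + F*r*(-28 + F))
1/((C + 95)*110 + Z(169, -120)) = 1/((1/144 + 95)*110 + (245 + 169*(-120)**2 - 28*(-120)*169)) = 1/((13681/144)*110 + (245 + 169*14400 + 567840)) = 1/(752455/72 + (245 + 2433600 + 567840)) = 1/(752455/72 + 3001685) = 1/(216873775/72) = 72/216873775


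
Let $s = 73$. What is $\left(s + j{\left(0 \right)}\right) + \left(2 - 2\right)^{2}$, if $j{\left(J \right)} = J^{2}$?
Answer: $73$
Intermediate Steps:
$\left(s + j{\left(0 \right)}\right) + \left(2 - 2\right)^{2} = \left(73 + 0^{2}\right) + \left(2 - 2\right)^{2} = \left(73 + 0\right) + 0^{2} = 73 + 0 = 73$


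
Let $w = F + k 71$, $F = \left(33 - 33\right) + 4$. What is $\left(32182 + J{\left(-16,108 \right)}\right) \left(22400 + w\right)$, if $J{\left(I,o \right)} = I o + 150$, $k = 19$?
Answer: $726936812$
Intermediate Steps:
$F = 4$ ($F = 0 + 4 = 4$)
$J{\left(I,o \right)} = 150 + I o$
$w = 1353$ ($w = 4 + 19 \cdot 71 = 4 + 1349 = 1353$)
$\left(32182 + J{\left(-16,108 \right)}\right) \left(22400 + w\right) = \left(32182 + \left(150 - 1728\right)\right) \left(22400 + 1353\right) = \left(32182 + \left(150 - 1728\right)\right) 23753 = \left(32182 - 1578\right) 23753 = 30604 \cdot 23753 = 726936812$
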